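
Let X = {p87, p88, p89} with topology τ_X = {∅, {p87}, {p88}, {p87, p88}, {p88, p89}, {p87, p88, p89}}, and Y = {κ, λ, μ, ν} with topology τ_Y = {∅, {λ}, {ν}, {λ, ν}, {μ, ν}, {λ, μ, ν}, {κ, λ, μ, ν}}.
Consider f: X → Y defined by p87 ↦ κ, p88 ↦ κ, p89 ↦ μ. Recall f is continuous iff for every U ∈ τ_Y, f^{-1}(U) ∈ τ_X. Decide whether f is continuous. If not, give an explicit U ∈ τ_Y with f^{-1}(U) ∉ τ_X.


f is NOT continuous.

Compute f^{-1}(U) for each U ∈ τ_Y:
  U = ∅: f^{-1}(U) = ∅ ∈ τ_X ✓.
  U = {λ}: f^{-1}(U) = ∅ ∈ τ_X ✓.
  U = {ν}: f^{-1}(U) = ∅ ∈ τ_X ✓.
  U = {λ, ν}: f^{-1}(U) = ∅ ∈ τ_X ✓.
  U = {μ, ν}: f^{-1}(U) = {p89} ∉ τ_X ✗.
  U = {λ, μ, ν}: f^{-1}(U) = {p89} ∉ τ_X ✗.
  U = {κ, λ, μ, ν}: f^{-1}(U) = {p87, p88, p89} ∈ τ_X ✓.
Found U = {μ, ν} with f^{-1}(U) = {p89} not in τ_X. Therefore f is NOT continuous.


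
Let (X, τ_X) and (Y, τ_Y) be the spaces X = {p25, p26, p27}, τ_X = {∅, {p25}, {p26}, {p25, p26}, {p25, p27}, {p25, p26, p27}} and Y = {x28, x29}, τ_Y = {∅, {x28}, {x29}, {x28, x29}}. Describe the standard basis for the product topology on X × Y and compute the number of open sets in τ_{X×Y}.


Basis B = {∅ × ∅, {p25} × {x28}, {p25} × {x29}, {p26} × {x28}, {p26} × {x29}, {p25} × {x28, x29}, {p25, p26} × {x28}, {p25, p27} × {x28}, {p25, p26} × {x29}, {p25, p27} × {x29}, {p26} × {x28, x29}, {p25, p26, p27} × {x28}, {p25, p26, p27} × {x29}, {p25, p26} × {x28, x29}, {p25, p27} × {x28, x29}, {p25, p26, p27} × {x28, x29}}; |τ_{X×Y}| = 36.

Enumerate products U × V with U ∈ τ_X, V ∈ τ_Y (deduplicated):
  ∅ × ∅ = {} (∅)
  {p25} × {x28} = {(p25,x28)}
  {p25} × {x29} = {(p25,x29)}
  {p26} × {x28} = {(p26,x28)}
  {p26} × {x29} = {(p26,x29)}
  {p25} × {x28, x29} = {(p25,x28), (p25,x29)}
  {p25, p26} × {x28} = {(p25,x28), (p26,x28)}
  {p25, p27} × {x28} = {(p25,x28), (p27,x28)}
  {p25, p26} × {x29} = {(p25,x29), (p26,x29)}
  {p25, p27} × {x29} = {(p25,x29), (p27,x29)}
  {p26} × {x28, x29} = {(p26,x28), (p26,x29)}
  {p25, p26, p27} × {x28} = {(p25,x28), (p26,x28), (p27,x28)}
  {p25, p26, p27} × {x29} = {(p25,x29), (p26,x29), (p27,x29)}
  {p25, p26} × {x28, x29} = {(p25,x28), (p25,x29), (p26,x28), (p26,x29)}
  {p25, p27} × {x28, x29} = {(p25,x28), (p25,x29), (p27,x28), (p27,x29)}
  {p25, p26, p27} × {x28, x29} = {(p25,x28), (p25,x29), (p26,x28), (p26,x29), (p27,x28), (p27,x29)}
These 16 distinct sets form the basis B.
Close under arbitrary unions to get τ_{X×Y}; counting gives |τ_{X×Y}| = 36.


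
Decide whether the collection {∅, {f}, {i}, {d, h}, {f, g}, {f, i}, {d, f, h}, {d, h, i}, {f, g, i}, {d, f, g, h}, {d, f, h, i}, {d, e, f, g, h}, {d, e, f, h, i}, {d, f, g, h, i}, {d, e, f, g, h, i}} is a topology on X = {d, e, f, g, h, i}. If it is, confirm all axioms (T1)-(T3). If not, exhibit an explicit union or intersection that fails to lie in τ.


τ is NOT a topology on X.

Axiom (T1): ∅ ∈ τ? Yes; X ∈ τ? Yes.
Axiom (T2/T3): check pairwise unions and intersections of members of τ.
Counterexample for (T3): {d, e, f, g, h} ∩ {d, e, f, h, i} = {d, e, f, h} ∉ τ. Therefore τ is NOT a topology.


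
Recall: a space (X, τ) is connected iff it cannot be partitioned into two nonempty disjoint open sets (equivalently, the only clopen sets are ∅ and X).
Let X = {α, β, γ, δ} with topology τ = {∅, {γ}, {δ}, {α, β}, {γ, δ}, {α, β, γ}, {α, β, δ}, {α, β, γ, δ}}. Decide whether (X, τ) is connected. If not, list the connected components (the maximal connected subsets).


(X, τ) is disconnected; components = [{γ}, {δ}, {α, β}].

Find clopen sets (U ∈ τ with X ∖ U ∈ τ):
  U = ∅, X ∖ U = {α, β, γ, δ} — both open, so U is clopen.
  U = {γ}, X ∖ U = {α, β, δ} — both open, so U is clopen.
  U = {δ}, X ∖ U = {α, β, γ} — both open, so U is clopen.
  U = {α, β}, X ∖ U = {γ, δ} — both open, so U is clopen.
  U = {γ, δ}, X ∖ U = {α, β} — both open, so U is clopen.
  U = {α, β, γ}, X ∖ U = {δ} — both open, so U is clopen.
  U = {α, β, δ}, X ∖ U = {γ} — both open, so U is clopen.
  U = {α, β, γ, δ}, X ∖ U = ∅ — both open, so U is clopen.
Nontrivial clopen(s) exist: e.g. {α, β, δ}. So (X, τ) is disconnected.
Compute connected components by grouping points that agree on all clopens:
  component: {γ}
  component: {δ}
  component: {α, β}


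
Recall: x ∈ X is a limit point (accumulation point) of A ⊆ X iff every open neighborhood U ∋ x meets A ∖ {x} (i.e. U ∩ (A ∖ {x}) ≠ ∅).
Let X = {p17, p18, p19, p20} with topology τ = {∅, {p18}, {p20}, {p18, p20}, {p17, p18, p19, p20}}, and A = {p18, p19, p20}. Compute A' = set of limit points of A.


A' = {p17, p19}

For each x ∈ X, list the open sets U ∈ τ with x ∈ U, then check whether U ∩ (A ∖ {x}) ≠ ∅ for every such U.
  x = p17: opens ∋ x are {p17, p18, p19, p20}; each meets A ∖ {p17}, so x IS a limit point.
  x = p18: open {p18} ∋ x has {p18} ∩ (A ∖ {p18}) = ∅, so x is NOT a limit point.
  x = p19: opens ∋ x are {p17, p18, p19, p20}; each meets A ∖ {p19}, so x IS a limit point.
  x = p20: open {p20} ∋ x has {p20} ∩ (A ∖ {p20}) = ∅, so x is NOT a limit point.
Collecting: A' = {p17, p19}.


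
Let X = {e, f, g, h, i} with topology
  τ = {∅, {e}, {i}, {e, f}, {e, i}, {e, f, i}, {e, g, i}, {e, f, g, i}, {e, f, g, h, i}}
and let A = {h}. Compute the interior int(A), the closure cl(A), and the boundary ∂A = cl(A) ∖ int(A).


int(A) = ∅, cl(A) = {h}, ∂A = {h}.

Closed sets in (X, τ) are complements of opens:
  closed(X, τ) = {∅, {h}, {f, h}, {g, h}, {f, g, h}, {g, h, i}, {e, f, g, h}, {f, g, h, i}, {e, f, g, h, i}}.
int(A) = ⋃ {U ∈ τ : U ⊆ A}. Opens contained in A: ∅.
Taking the union of these: int(A) = ∅.
cl(A) = ⋂ {C closed : A ⊆ C}. Closed sets containing A: {h}, {f, h}, {g, h}, {f, g, h}, {g, h, i}, {e, f, g, h}, {f, g, h, i}, {e, f, g, h, i}.
Intersecting these: cl(A) = {h}.
∂A = cl(A) ∖ int(A) = {h} ∖ ∅ = {h}.


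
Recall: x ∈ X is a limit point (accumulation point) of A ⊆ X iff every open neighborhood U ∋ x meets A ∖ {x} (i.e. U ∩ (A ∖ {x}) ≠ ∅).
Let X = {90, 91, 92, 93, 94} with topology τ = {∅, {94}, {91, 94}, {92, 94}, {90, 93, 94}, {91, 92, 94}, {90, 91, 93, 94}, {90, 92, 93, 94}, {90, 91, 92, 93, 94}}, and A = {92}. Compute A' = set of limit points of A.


A' = ∅

For each x ∈ X, list the open sets U ∈ τ with x ∈ U, then check whether U ∩ (A ∖ {x}) ≠ ∅ for every such U.
  x = 90: open {90, 93, 94} ∋ x has {90, 93, 94} ∩ (A ∖ {90}) = ∅, so x is NOT a limit point.
  x = 91: open {91, 94} ∋ x has {91, 94} ∩ (A ∖ {91}) = ∅, so x is NOT a limit point.
  x = 92: open {92, 94} ∋ x has {92, 94} ∩ (A ∖ {92}) = ∅, so x is NOT a limit point.
  x = 93: open {90, 93, 94} ∋ x has {90, 93, 94} ∩ (A ∖ {93}) = ∅, so x is NOT a limit point.
  x = 94: open {94} ∋ x has {94} ∩ (A ∖ {94}) = ∅, so x is NOT a limit point.
Collecting: A' = ∅.


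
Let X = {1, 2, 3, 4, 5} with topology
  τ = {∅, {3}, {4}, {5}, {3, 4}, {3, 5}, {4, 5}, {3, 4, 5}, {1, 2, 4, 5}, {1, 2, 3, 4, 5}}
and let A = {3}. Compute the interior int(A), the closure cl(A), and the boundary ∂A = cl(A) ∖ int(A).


int(A) = {3}, cl(A) = {3}, ∂A = ∅.

Closed sets in (X, τ) are complements of opens:
  closed(X, τ) = {∅, {3}, {1, 2}, {1, 2, 3}, {1, 2, 4}, {1, 2, 5}, {1, 2, 3, 4}, {1, 2, 3, 5}, {1, 2, 4, 5}, {1, 2, 3, 4, 5}}.
int(A) = ⋃ {U ∈ τ : U ⊆ A}. Opens contained in A: ∅, {3}.
Taking the union of these: int(A) = {3}.
cl(A) = ⋂ {C closed : A ⊆ C}. Closed sets containing A: {3}, {1, 2, 3}, {1, 2, 3, 4}, {1, 2, 3, 5}, {1, 2, 3, 4, 5}.
Intersecting these: cl(A) = {3}.
∂A = cl(A) ∖ int(A) = {3} ∖ {3} = ∅.


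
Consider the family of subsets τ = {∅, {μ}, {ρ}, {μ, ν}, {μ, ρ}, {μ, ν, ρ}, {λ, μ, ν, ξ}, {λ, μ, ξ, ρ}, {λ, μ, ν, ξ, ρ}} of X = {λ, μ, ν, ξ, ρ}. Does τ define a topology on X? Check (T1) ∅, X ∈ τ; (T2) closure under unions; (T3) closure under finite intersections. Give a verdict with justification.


τ is NOT a topology on X.

Axiom (T1): ∅ ∈ τ? Yes; X ∈ τ? Yes.
Axiom (T2/T3): check pairwise unions and intersections of members of τ.
Counterexample for (T3): {λ, μ, ν, ξ} ∩ {λ, μ, ξ, ρ} = {λ, μ, ξ} ∉ τ. Therefore τ is NOT a topology.


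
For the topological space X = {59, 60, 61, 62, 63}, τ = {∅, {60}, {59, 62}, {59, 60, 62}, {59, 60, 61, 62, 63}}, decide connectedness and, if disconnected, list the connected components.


(X, τ) is connected.

Find clopen sets (U ∈ τ with X ∖ U ∈ τ):
  U = ∅, X ∖ U = {59, 60, 61, 62, 63} — both open, so U is clopen.
  U = {59, 60, 61, 62, 63}, X ∖ U = ∅ — both open, so U is clopen.
Only trivial clopens (∅ and X) exist, so (X, τ) is connected.
Compute connected components by grouping points that agree on all clopens:
  component: {59, 60, 61, 62, 63}


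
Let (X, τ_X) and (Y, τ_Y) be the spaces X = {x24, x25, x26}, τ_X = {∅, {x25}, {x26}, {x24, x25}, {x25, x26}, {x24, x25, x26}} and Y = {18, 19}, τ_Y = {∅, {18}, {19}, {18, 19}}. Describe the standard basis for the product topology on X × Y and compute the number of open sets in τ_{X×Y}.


Basis B = {∅ × ∅, {x25} × {18}, {x25} × {19}, {x26} × {18}, {x26} × {19}, {x24, x25} × {18}, {x24, x25} × {19}, {x25} × {18, 19}, {x25, x26} × {18}, {x25, x26} × {19}, {x26} × {18, 19}, {x24, x25, x26} × {18}, {x24, x25, x26} × {19}, {x24, x25} × {18, 19}, {x25, x26} × {18, 19}, {x24, x25, x26} × {18, 19}}; |τ_{X×Y}| = 36.

Enumerate products U × V with U ∈ τ_X, V ∈ τ_Y (deduplicated):
  ∅ × ∅ = {} (∅)
  {x25} × {18} = {(x25,18)}
  {x25} × {19} = {(x25,19)}
  {x26} × {18} = {(x26,18)}
  {x26} × {19} = {(x26,19)}
  {x24, x25} × {18} = {(x24,18), (x25,18)}
  {x24, x25} × {19} = {(x24,19), (x25,19)}
  {x25} × {18, 19} = {(x25,18), (x25,19)}
  {x25, x26} × {18} = {(x25,18), (x26,18)}
  {x25, x26} × {19} = {(x25,19), (x26,19)}
  {x26} × {18, 19} = {(x26,18), (x26,19)}
  {x24, x25, x26} × {18} = {(x24,18), (x25,18), (x26,18)}
  {x24, x25, x26} × {19} = {(x24,19), (x25,19), (x26,19)}
  {x24, x25} × {18, 19} = {(x24,18), (x24,19), (x25,18), (x25,19)}
  {x25, x26} × {18, 19} = {(x25,18), (x25,19), (x26,18), (x26,19)}
  {x24, x25, x26} × {18, 19} = {(x24,18), (x24,19), (x25,18), (x25,19), (x26,18), (x26,19)}
These 16 distinct sets form the basis B.
Close under arbitrary unions to get τ_{X×Y}; counting gives |τ_{X×Y}| = 36.


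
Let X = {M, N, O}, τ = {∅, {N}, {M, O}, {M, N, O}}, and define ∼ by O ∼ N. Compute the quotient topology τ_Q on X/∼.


X/∼ = {[M], [N=O]}; |τ_Q| = 2.

Equivalence classes: [M], [N=O].
Quotient map π: X → X/∼ sends M ↦ [M], N ↦ [N=O], O ↦ [N=O].
For each subset V ⊆ X/∼, compute π^{-1}(V) ⊆ X and check whether π^{-1}(V) ∈ τ. V is open in τ_Q iff π^{-1}(V) ∈ τ.
  V = {}: π^{-1}(V) = ∅ ∈ τ ✓.
  V = {[M]}: π^{-1}(V) = {M} ∉ τ ✗.
  V = {[N=O]}: π^{-1}(V) = {N, O} ∉ τ ✗.
  V = {[M], [N=O]}: π^{-1}(V) = {M, N, O} ∈ τ ✓.
Open sets in the quotient: τ_Q = {{}, {[M], [N=O]}} (2 elements).


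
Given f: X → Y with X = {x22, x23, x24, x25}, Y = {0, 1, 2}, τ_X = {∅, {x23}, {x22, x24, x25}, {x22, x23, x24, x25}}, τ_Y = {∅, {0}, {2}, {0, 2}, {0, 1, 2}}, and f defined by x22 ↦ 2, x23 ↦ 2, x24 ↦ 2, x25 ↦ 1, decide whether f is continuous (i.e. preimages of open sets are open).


f is NOT continuous.

Compute f^{-1}(U) for each U ∈ τ_Y:
  U = ∅: f^{-1}(U) = ∅ ∈ τ_X ✓.
  U = {0}: f^{-1}(U) = ∅ ∈ τ_X ✓.
  U = {2}: f^{-1}(U) = {x22, x23, x24} ∉ τ_X ✗.
  U = {0, 2}: f^{-1}(U) = {x22, x23, x24} ∉ τ_X ✗.
  U = {0, 1, 2}: f^{-1}(U) = {x22, x23, x24, x25} ∈ τ_X ✓.
Found U = {2} with f^{-1}(U) = {x22, x23, x24} not in τ_X. Therefore f is NOT continuous.


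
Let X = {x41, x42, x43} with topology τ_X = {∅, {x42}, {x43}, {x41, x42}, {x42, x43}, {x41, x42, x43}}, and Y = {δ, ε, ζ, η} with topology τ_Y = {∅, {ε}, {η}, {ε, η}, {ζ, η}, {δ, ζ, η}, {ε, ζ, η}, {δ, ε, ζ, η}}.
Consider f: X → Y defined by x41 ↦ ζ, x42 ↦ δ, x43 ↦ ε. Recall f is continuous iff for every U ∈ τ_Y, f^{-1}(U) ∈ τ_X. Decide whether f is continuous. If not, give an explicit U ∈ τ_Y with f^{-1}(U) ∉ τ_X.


f is NOT continuous.

Compute f^{-1}(U) for each U ∈ τ_Y:
  U = ∅: f^{-1}(U) = ∅ ∈ τ_X ✓.
  U = {ε}: f^{-1}(U) = {x43} ∈ τ_X ✓.
  U = {η}: f^{-1}(U) = ∅ ∈ τ_X ✓.
  U = {ε, η}: f^{-1}(U) = {x43} ∈ τ_X ✓.
  U = {ζ, η}: f^{-1}(U) = {x41} ∉ τ_X ✗.
  U = {δ, ζ, η}: f^{-1}(U) = {x41, x42} ∈ τ_X ✓.
  U = {ε, ζ, η}: f^{-1}(U) = {x41, x43} ∉ τ_X ✗.
  U = {δ, ε, ζ, η}: f^{-1}(U) = {x41, x42, x43} ∈ τ_X ✓.
Found U = {ζ, η} with f^{-1}(U) = {x41} not in τ_X. Therefore f is NOT continuous.


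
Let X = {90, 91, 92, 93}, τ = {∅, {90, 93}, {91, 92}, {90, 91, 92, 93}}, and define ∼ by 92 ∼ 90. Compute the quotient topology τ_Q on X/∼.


X/∼ = {[90=92], [91], [93]}; |τ_Q| = 2.

Equivalence classes: [90=92], [91], [93].
Quotient map π: X → X/∼ sends 90 ↦ [90=92], 91 ↦ [91], 92 ↦ [90=92], 93 ↦ [93].
For each subset V ⊆ X/∼, compute π^{-1}(V) ⊆ X and check whether π^{-1}(V) ∈ τ. V is open in τ_Q iff π^{-1}(V) ∈ τ.
  V = {}: π^{-1}(V) = ∅ ∈ τ ✓.
  V = {[90=92]}: π^{-1}(V) = {90, 92} ∉ τ ✗.
  V = {[91]}: π^{-1}(V) = {91} ∉ τ ✗.
  V = {[90=92], [91]}: π^{-1}(V) = {90, 91, 92} ∉ τ ✗.
  V = {[93]}: π^{-1}(V) = {93} ∉ τ ✗.
  V = {[90=92], [93]}: π^{-1}(V) = {90, 92, 93} ∉ τ ✗.
  V = {[91], [93]}: π^{-1}(V) = {91, 93} ∉ τ ✗.
  V = {[90=92], [91], [93]}: π^{-1}(V) = {90, 91, 92, 93} ∈ τ ✓.
Open sets in the quotient: τ_Q = {{}, {[90=92], [91], [93]}} (2 elements).


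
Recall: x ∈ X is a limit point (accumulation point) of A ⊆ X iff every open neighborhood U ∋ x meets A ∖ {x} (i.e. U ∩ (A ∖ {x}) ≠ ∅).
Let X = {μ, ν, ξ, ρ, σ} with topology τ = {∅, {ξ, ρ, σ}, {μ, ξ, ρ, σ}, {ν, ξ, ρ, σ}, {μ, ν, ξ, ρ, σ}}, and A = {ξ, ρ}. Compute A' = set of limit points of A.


A' = {μ, ν, ξ, ρ, σ}

For each x ∈ X, list the open sets U ∈ τ with x ∈ U, then check whether U ∩ (A ∖ {x}) ≠ ∅ for every such U.
  x = μ: opens ∋ x are {μ, ξ, ρ, σ}, {μ, ν, ξ, ρ, σ}; each meets A ∖ {μ}, so x IS a limit point.
  x = ν: opens ∋ x are {ν, ξ, ρ, σ}, {μ, ν, ξ, ρ, σ}; each meets A ∖ {ν}, so x IS a limit point.
  x = ξ: opens ∋ x are {ξ, ρ, σ}, {μ, ξ, ρ, σ}, {ν, ξ, ρ, σ}, {μ, ν, ξ, ρ, σ}; each meets A ∖ {ξ}, so x IS a limit point.
  x = ρ: opens ∋ x are {ξ, ρ, σ}, {μ, ξ, ρ, σ}, {ν, ξ, ρ, σ}, {μ, ν, ξ, ρ, σ}; each meets A ∖ {ρ}, so x IS a limit point.
  x = σ: opens ∋ x are {ξ, ρ, σ}, {μ, ξ, ρ, σ}, {ν, ξ, ρ, σ}, {μ, ν, ξ, ρ, σ}; each meets A ∖ {σ}, so x IS a limit point.
Collecting: A' = {μ, ν, ξ, ρ, σ}.


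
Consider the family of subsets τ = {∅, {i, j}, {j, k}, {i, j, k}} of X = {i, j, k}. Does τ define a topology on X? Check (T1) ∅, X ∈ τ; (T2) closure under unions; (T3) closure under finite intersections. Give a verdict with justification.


τ is NOT a topology on X.

Axiom (T1): ∅ ∈ τ? Yes; X ∈ τ? Yes.
Axiom (T2/T3): check pairwise unions and intersections of members of τ.
Counterexample for (T3): {i, j} ∩ {j, k} = {j} ∉ τ. Therefore τ is NOT a topology.


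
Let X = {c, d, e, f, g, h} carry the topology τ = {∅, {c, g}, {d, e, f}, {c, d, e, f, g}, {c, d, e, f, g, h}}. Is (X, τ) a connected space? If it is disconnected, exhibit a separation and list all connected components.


(X, τ) is connected.

Find clopen sets (U ∈ τ with X ∖ U ∈ τ):
  U = ∅, X ∖ U = {c, d, e, f, g, h} — both open, so U is clopen.
  U = {c, d, e, f, g, h}, X ∖ U = ∅ — both open, so U is clopen.
Only trivial clopens (∅ and X) exist, so (X, τ) is connected.
Compute connected components by grouping points that agree on all clopens:
  component: {c, d, e, f, g, h}


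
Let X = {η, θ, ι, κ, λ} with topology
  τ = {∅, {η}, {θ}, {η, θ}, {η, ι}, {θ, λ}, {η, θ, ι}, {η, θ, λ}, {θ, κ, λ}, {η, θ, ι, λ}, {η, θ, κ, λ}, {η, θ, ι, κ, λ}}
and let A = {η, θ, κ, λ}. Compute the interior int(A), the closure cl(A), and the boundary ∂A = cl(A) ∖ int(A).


int(A) = {η, θ, κ, λ}, cl(A) = {η, θ, ι, κ, λ}, ∂A = {ι}.

Closed sets in (X, τ) are complements of opens:
  closed(X, τ) = {∅, {ι}, {κ}, {η, ι}, {ι, κ}, {κ, λ}, {η, ι, κ}, {θ, κ, λ}, {ι, κ, λ}, {η, ι, κ, λ}, {θ, ι, κ, λ}, {η, θ, ι, κ, λ}}.
int(A) = ⋃ {U ∈ τ : U ⊆ A}. Opens contained in A: ∅, {η}, {θ}, {η, θ}, {θ, λ}, {η, θ, λ}, {θ, κ, λ}, {η, θ, κ, λ}.
Taking the union of these: int(A) = {η, θ, κ, λ}.
cl(A) = ⋂ {C closed : A ⊆ C}. Closed sets containing A: {η, θ, ι, κ, λ}.
Intersecting these: cl(A) = {η, θ, ι, κ, λ}.
∂A = cl(A) ∖ int(A) = {η, θ, ι, κ, λ} ∖ {η, θ, κ, λ} = {ι}.


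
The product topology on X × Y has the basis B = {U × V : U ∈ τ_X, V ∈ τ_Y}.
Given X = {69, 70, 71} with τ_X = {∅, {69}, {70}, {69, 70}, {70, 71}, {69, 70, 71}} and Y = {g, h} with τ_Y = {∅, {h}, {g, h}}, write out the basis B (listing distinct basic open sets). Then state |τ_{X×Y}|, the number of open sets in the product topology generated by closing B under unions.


Basis B = {∅ × ∅, {69} × {h}, {70} × {h}, {69} × {g, h}, {69, 70} × {h}, {70} × {g, h}, {70, 71} × {h}, {69, 70, 71} × {h}, {69, 70} × {g, h}, {70, 71} × {g, h}, {69, 70, 71} × {g, h}}; |τ_{X×Y}| = 18.

Enumerate products U × V with U ∈ τ_X, V ∈ τ_Y (deduplicated):
  ∅ × ∅ = {} (∅)
  {69} × {h} = {(69,h)}
  {70} × {h} = {(70,h)}
  {69} × {g, h} = {(69,g), (69,h)}
  {69, 70} × {h} = {(69,h), (70,h)}
  {70} × {g, h} = {(70,g), (70,h)}
  {70, 71} × {h} = {(70,h), (71,h)}
  {69, 70, 71} × {h} = {(69,h), (70,h), (71,h)}
  {69, 70} × {g, h} = {(69,g), (69,h), (70,g), (70,h)}
  {70, 71} × {g, h} = {(70,g), (70,h), (71,g), (71,h)}
  {69, 70, 71} × {g, h} = {(69,g), (69,h), (70,g), (70,h), (71,g), (71,h)}
These 11 distinct sets form the basis B.
Close under arbitrary unions to get τ_{X×Y}; counting gives |τ_{X×Y}| = 18.


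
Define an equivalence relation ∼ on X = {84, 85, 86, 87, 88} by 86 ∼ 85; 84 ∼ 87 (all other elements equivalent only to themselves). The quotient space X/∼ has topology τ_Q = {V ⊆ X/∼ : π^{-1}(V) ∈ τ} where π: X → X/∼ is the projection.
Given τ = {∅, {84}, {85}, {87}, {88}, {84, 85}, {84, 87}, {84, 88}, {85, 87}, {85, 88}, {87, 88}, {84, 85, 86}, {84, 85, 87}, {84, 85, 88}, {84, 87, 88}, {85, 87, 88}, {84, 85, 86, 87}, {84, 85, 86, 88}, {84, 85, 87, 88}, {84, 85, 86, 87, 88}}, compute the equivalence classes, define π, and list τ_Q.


X/∼ = {[84=87], [85=86], [88]}; |τ_Q| = 6.

Equivalence classes: [84=87], [85=86], [88].
Quotient map π: X → X/∼ sends 84 ↦ [84=87], 85 ↦ [85=86], 86 ↦ [85=86], 87 ↦ [84=87], 88 ↦ [88].
For each subset V ⊆ X/∼, compute π^{-1}(V) ⊆ X and check whether π^{-1}(V) ∈ τ. V is open in τ_Q iff π^{-1}(V) ∈ τ.
  V = {}: π^{-1}(V) = ∅ ∈ τ ✓.
  V = {[84=87]}: π^{-1}(V) = {84, 87} ∈ τ ✓.
  V = {[85=86]}: π^{-1}(V) = {85, 86} ∉ τ ✗.
  V = {[84=87], [85=86]}: π^{-1}(V) = {84, 85, 86, 87} ∈ τ ✓.
  V = {[88]}: π^{-1}(V) = {88} ∈ τ ✓.
  V = {[84=87], [88]}: π^{-1}(V) = {84, 87, 88} ∈ τ ✓.
  V = {[85=86], [88]}: π^{-1}(V) = {85, 86, 88} ∉ τ ✗.
  V = {[84=87], [85=86], [88]}: π^{-1}(V) = {84, 85, 86, 87, 88} ∈ τ ✓.
Open sets in the quotient: τ_Q = {{}, {[84=87]}, {[84=87], [85=86]}, {[88]}, {[84=87], [88]}, {[84=87], [85=86], [88]}} (6 elements).


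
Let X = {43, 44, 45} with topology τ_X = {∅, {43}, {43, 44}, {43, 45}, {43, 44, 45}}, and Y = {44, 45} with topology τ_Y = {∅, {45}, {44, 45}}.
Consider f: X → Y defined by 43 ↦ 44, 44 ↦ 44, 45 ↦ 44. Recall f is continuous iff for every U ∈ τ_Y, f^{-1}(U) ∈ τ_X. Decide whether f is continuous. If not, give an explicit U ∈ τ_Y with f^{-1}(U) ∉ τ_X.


f IS continuous.

Compute f^{-1}(U) for each U ∈ τ_Y:
  U = ∅: f^{-1}(U) = ∅ ∈ τ_X ✓.
  U = {45}: f^{-1}(U) = ∅ ∈ τ_X ✓.
  U = {44, 45}: f^{-1}(U) = {43, 44, 45} ∈ τ_X ✓.
Every preimage lies in τ_X, so f IS continuous.


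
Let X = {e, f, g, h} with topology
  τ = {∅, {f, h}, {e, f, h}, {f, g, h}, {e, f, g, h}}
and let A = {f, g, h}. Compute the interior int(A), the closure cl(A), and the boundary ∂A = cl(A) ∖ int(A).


int(A) = {f, g, h}, cl(A) = {e, f, g, h}, ∂A = {e}.

Closed sets in (X, τ) are complements of opens:
  closed(X, τ) = {∅, {e}, {g}, {e, g}, {e, f, g, h}}.
int(A) = ⋃ {U ∈ τ : U ⊆ A}. Opens contained in A: ∅, {f, h}, {f, g, h}.
Taking the union of these: int(A) = {f, g, h}.
cl(A) = ⋂ {C closed : A ⊆ C}. Closed sets containing A: {e, f, g, h}.
Intersecting these: cl(A) = {e, f, g, h}.
∂A = cl(A) ∖ int(A) = {e, f, g, h} ∖ {f, g, h} = {e}.


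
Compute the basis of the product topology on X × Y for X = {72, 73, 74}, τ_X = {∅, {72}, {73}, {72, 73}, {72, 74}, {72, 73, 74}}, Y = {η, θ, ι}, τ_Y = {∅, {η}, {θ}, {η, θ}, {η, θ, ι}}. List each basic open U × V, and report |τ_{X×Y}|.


Basis B = {∅ × ∅, {72} × {η}, {72} × {θ}, {73} × {η}, {73} × {θ}, {72} × {η, θ}, {72, 73} × {η}, {72, 74} × {η}, {72, 73} × {θ}, {72, 74} × {θ}, {73} × {η, θ}, {72} × {η, θ, ι}, {72, 73, 74} × {η}, {72, 73, 74} × {θ}, {73} × {η, θ, ι}, {72, 73} × {η, θ}, {72, 74} × {η, θ}, {72, 73} × {η, θ, ι}, {72, 74} × {η, θ, ι}, {72, 73, 74} × {η, θ}, {72, 73, 74} × {η, θ, ι}}; |τ_{X×Y}| = 70.

Enumerate products U × V with U ∈ τ_X, V ∈ τ_Y (deduplicated):
  ∅ × ∅ = {} (∅)
  {72} × {η} = {(72,η)}
  {72} × {θ} = {(72,θ)}
  {73} × {η} = {(73,η)}
  {73} × {θ} = {(73,θ)}
  {72} × {η, θ} = {(72,η), (72,θ)}
  {72, 73} × {η} = {(72,η), (73,η)}
  {72, 74} × {η} = {(72,η), (74,η)}
  {72, 73} × {θ} = {(72,θ), (73,θ)}
  {72, 74} × {θ} = {(72,θ), (74,θ)}
  {73} × {η, θ} = {(73,η), (73,θ)}
  {72} × {η, θ, ι} = {(72,η), (72,θ), (72,ι)}
  {72, 73, 74} × {η} = {(72,η), (73,η), (74,η)}
  {72, 73, 74} × {θ} = {(72,θ), (73,θ), (74,θ)}
  {73} × {η, θ, ι} = {(73,η), (73,θ), (73,ι)}
  {72, 73} × {η, θ} = {(72,η), (72,θ), (73,η), (73,θ)}
  {72, 74} × {η, θ} = {(72,η), (72,θ), (74,η), (74,θ)}
  {72, 73} × {η, θ, ι} = {(72,η), (72,θ), (72,ι), (73,η), (73,θ), (73,ι)}
  {72, 74} × {η, θ, ι} = {(72,η), (72,θ), (72,ι), (74,η), (74,θ), (74,ι)}
  {72, 73, 74} × {η, θ} = {(72,η), (72,θ), (73,η), (73,θ), (74,η), (74,θ)}
  {72, 73, 74} × {η, θ, ι} = {(72,η), (72,θ), (72,ι), (73,η), (73,θ), (73,ι), (74,η), (74,θ), (74,ι)}
These 21 distinct sets form the basis B.
Close under arbitrary unions to get τ_{X×Y}; counting gives |τ_{X×Y}| = 70.


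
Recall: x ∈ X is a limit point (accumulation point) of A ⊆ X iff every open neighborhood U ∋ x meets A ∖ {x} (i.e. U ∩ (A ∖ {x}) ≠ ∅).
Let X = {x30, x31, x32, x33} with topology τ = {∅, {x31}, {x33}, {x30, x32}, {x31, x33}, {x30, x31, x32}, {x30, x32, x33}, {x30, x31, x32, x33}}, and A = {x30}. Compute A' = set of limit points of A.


A' = {x32}

For each x ∈ X, list the open sets U ∈ τ with x ∈ U, then check whether U ∩ (A ∖ {x}) ≠ ∅ for every such U.
  x = x30: open {x30, x32} ∋ x has {x30, x32} ∩ (A ∖ {x30}) = ∅, so x is NOT a limit point.
  x = x31: open {x31} ∋ x has {x31} ∩ (A ∖ {x31}) = ∅, so x is NOT a limit point.
  x = x32: opens ∋ x are {x30, x32}, {x30, x31, x32}, {x30, x32, x33}, {x30, x31, x32, x33}; each meets A ∖ {x32}, so x IS a limit point.
  x = x33: open {x33} ∋ x has {x33} ∩ (A ∖ {x33}) = ∅, so x is NOT a limit point.
Collecting: A' = {x32}.


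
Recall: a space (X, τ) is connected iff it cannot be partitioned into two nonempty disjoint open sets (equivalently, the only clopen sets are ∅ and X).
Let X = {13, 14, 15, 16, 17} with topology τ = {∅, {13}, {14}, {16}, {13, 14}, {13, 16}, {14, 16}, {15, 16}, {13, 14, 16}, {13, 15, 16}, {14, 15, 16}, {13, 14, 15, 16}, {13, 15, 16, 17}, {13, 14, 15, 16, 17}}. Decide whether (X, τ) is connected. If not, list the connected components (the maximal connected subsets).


(X, τ) is disconnected; components = [{14}, {13, 15, 16, 17}].

Find clopen sets (U ∈ τ with X ∖ U ∈ τ):
  U = ∅, X ∖ U = {13, 14, 15, 16, 17} — both open, so U is clopen.
  U = {14}, X ∖ U = {13, 15, 16, 17} — both open, so U is clopen.
  U = {13, 15, 16, 17}, X ∖ U = {14} — both open, so U is clopen.
  U = {13, 14, 15, 16, 17}, X ∖ U = ∅ — both open, so U is clopen.
Nontrivial clopen(s) exist: e.g. {14}. So (X, τ) is disconnected.
Compute connected components by grouping points that agree on all clopens:
  component: {14}
  component: {13, 15, 16, 17}


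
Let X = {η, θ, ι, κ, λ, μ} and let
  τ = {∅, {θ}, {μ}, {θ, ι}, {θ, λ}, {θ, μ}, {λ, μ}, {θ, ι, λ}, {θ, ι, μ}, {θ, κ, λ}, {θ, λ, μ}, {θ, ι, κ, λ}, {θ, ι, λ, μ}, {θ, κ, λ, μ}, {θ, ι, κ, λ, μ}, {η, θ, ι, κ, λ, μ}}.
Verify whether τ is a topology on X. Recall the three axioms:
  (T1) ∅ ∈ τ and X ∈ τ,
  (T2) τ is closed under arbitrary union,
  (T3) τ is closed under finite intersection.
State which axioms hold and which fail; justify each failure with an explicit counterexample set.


τ is NOT a topology on X.

Axiom (T1): ∅ ∈ τ? Yes; X ∈ τ? Yes.
Axiom (T2/T3): check pairwise unions and intersections of members of τ.
Counterexample for (T3): {θ, λ} ∩ {λ, μ} = {λ} ∉ τ. Therefore τ is NOT a topology.


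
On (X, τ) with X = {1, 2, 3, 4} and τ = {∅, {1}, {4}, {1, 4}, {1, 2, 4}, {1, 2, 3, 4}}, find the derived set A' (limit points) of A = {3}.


A' = ∅

For each x ∈ X, list the open sets U ∈ τ with x ∈ U, then check whether U ∩ (A ∖ {x}) ≠ ∅ for every such U.
  x = 1: open {1} ∋ x has {1} ∩ (A ∖ {1}) = ∅, so x is NOT a limit point.
  x = 2: open {1, 2, 4} ∋ x has {1, 2, 4} ∩ (A ∖ {2}) = ∅, so x is NOT a limit point.
  x = 3: open {1, 2, 3, 4} ∋ x has {1, 2, 3, 4} ∩ (A ∖ {3}) = ∅, so x is NOT a limit point.
  x = 4: open {4} ∋ x has {4} ∩ (A ∖ {4}) = ∅, so x is NOT a limit point.
Collecting: A' = ∅.


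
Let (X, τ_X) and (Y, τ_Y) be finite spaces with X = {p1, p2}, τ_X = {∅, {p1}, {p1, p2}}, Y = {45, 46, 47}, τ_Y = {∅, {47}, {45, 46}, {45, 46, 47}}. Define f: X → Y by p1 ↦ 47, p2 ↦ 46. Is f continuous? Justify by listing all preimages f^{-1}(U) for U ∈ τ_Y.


f is NOT continuous.

Compute f^{-1}(U) for each U ∈ τ_Y:
  U = ∅: f^{-1}(U) = ∅ ∈ τ_X ✓.
  U = {47}: f^{-1}(U) = {p1} ∈ τ_X ✓.
  U = {45, 46}: f^{-1}(U) = {p2} ∉ τ_X ✗.
  U = {45, 46, 47}: f^{-1}(U) = {p1, p2} ∈ τ_X ✓.
Found U = {45, 46} with f^{-1}(U) = {p2} not in τ_X. Therefore f is NOT continuous.


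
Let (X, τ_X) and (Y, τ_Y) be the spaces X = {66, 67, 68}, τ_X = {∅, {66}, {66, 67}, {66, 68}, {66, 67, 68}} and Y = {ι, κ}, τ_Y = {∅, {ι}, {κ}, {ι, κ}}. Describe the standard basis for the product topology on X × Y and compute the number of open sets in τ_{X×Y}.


Basis B = {∅ × ∅, {66} × {ι}, {66} × {κ}, {66} × {ι, κ}, {66, 67} × {ι}, {66, 68} × {ι}, {66, 67} × {κ}, {66, 68} × {κ}, {66, 67, 68} × {ι}, {66, 67, 68} × {κ}, {66, 67} × {ι, κ}, {66, 68} × {ι, κ}, {66, 67, 68} × {ι, κ}}; |τ_{X×Y}| = 25.

Enumerate products U × V with U ∈ τ_X, V ∈ τ_Y (deduplicated):
  ∅ × ∅ = {} (∅)
  {66} × {ι} = {(66,ι)}
  {66} × {κ} = {(66,κ)}
  {66} × {ι, κ} = {(66,ι), (66,κ)}
  {66, 67} × {ι} = {(66,ι), (67,ι)}
  {66, 68} × {ι} = {(66,ι), (68,ι)}
  {66, 67} × {κ} = {(66,κ), (67,κ)}
  {66, 68} × {κ} = {(66,κ), (68,κ)}
  {66, 67, 68} × {ι} = {(66,ι), (67,ι), (68,ι)}
  {66, 67, 68} × {κ} = {(66,κ), (67,κ), (68,κ)}
  {66, 67} × {ι, κ} = {(66,ι), (66,κ), (67,ι), (67,κ)}
  {66, 68} × {ι, κ} = {(66,ι), (66,κ), (68,ι), (68,κ)}
  {66, 67, 68} × {ι, κ} = {(66,ι), (66,κ), (67,ι), (67,κ), (68,ι), (68,κ)}
These 13 distinct sets form the basis B.
Close under arbitrary unions to get τ_{X×Y}; counting gives |τ_{X×Y}| = 25.


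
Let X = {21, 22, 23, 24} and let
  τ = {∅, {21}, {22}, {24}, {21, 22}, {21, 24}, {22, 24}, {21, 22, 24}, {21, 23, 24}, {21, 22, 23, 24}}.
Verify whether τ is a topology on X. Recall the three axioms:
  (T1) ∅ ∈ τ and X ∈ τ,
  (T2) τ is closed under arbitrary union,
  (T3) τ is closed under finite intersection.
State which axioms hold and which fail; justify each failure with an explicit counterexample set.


τ IS a topology on X.

Axiom (T1): ∅ ∈ τ? Yes; X ∈ τ? Yes.
Axiom (T2/T3): check pairwise unions and intersections of members of τ.
All pairwise intersections and unions checked — each lies in τ. Therefore τ satisfies (T1), (T2), (T3): it IS a topology on X.


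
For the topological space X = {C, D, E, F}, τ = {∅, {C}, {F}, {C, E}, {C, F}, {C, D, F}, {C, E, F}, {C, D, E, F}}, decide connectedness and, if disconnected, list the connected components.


(X, τ) is connected.

Find clopen sets (U ∈ τ with X ∖ U ∈ τ):
  U = ∅, X ∖ U = {C, D, E, F} — both open, so U is clopen.
  U = {C, D, E, F}, X ∖ U = ∅ — both open, so U is clopen.
Only trivial clopens (∅ and X) exist, so (X, τ) is connected.
Compute connected components by grouping points that agree on all clopens:
  component: {C, D, E, F}


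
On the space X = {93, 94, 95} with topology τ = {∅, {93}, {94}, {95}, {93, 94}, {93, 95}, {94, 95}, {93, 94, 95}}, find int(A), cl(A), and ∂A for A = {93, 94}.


int(A) = {93, 94}, cl(A) = {93, 94}, ∂A = ∅.

Closed sets in (X, τ) are complements of opens:
  closed(X, τ) = {∅, {93}, {94}, {95}, {93, 94}, {93, 95}, {94, 95}, {93, 94, 95}}.
int(A) = ⋃ {U ∈ τ : U ⊆ A}. Opens contained in A: ∅, {93}, {94}, {93, 94}.
Taking the union of these: int(A) = {93, 94}.
cl(A) = ⋂ {C closed : A ⊆ C}. Closed sets containing A: {93, 94}, {93, 94, 95}.
Intersecting these: cl(A) = {93, 94}.
∂A = cl(A) ∖ int(A) = {93, 94} ∖ {93, 94} = ∅.


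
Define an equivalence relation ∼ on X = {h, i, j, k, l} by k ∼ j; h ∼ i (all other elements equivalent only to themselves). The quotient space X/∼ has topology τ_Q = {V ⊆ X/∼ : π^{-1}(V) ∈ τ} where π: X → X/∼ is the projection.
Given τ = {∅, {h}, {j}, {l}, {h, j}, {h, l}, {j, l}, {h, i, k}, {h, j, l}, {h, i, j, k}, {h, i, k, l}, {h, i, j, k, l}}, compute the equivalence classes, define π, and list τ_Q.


X/∼ = {[h=i], [j=k], [l]}; |τ_Q| = 4.

Equivalence classes: [h=i], [j=k], [l].
Quotient map π: X → X/∼ sends h ↦ [h=i], i ↦ [h=i], j ↦ [j=k], k ↦ [j=k], l ↦ [l].
For each subset V ⊆ X/∼, compute π^{-1}(V) ⊆ X and check whether π^{-1}(V) ∈ τ. V is open in τ_Q iff π^{-1}(V) ∈ τ.
  V = {}: π^{-1}(V) = ∅ ∈ τ ✓.
  V = {[h=i]}: π^{-1}(V) = {h, i} ∉ τ ✗.
  V = {[j=k]}: π^{-1}(V) = {j, k} ∉ τ ✗.
  V = {[h=i], [j=k]}: π^{-1}(V) = {h, i, j, k} ∈ τ ✓.
  V = {[l]}: π^{-1}(V) = {l} ∈ τ ✓.
  V = {[h=i], [l]}: π^{-1}(V) = {h, i, l} ∉ τ ✗.
  V = {[j=k], [l]}: π^{-1}(V) = {j, k, l} ∉ τ ✗.
  V = {[h=i], [j=k], [l]}: π^{-1}(V) = {h, i, j, k, l} ∈ τ ✓.
Open sets in the quotient: τ_Q = {{}, {[h=i], [j=k]}, {[l]}, {[h=i], [j=k], [l]}} (4 elements).


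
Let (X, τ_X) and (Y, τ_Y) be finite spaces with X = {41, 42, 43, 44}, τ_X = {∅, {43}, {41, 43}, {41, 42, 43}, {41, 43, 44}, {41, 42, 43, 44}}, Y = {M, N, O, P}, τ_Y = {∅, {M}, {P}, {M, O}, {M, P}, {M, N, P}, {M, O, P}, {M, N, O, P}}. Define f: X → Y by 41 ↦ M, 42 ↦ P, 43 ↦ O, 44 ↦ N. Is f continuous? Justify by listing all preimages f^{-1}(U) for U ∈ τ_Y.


f is NOT continuous.

Compute f^{-1}(U) for each U ∈ τ_Y:
  U = ∅: f^{-1}(U) = ∅ ∈ τ_X ✓.
  U = {M}: f^{-1}(U) = {41} ∉ τ_X ✗.
  U = {P}: f^{-1}(U) = {42} ∉ τ_X ✗.
  U = {M, O}: f^{-1}(U) = {41, 43} ∈ τ_X ✓.
  U = {M, P}: f^{-1}(U) = {41, 42} ∉ τ_X ✗.
  U = {M, N, P}: f^{-1}(U) = {41, 42, 44} ∉ τ_X ✗.
  U = {M, O, P}: f^{-1}(U) = {41, 42, 43} ∈ τ_X ✓.
  U = {M, N, O, P}: f^{-1}(U) = {41, 42, 43, 44} ∈ τ_X ✓.
Found U = {M} with f^{-1}(U) = {41} not in τ_X. Therefore f is NOT continuous.


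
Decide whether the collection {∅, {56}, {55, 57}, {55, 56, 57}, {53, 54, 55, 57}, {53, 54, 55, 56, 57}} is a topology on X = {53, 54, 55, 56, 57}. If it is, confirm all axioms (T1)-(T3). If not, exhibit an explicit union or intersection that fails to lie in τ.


τ IS a topology on X.

Axiom (T1): ∅ ∈ τ? Yes; X ∈ τ? Yes.
Axiom (T2/T3): check pairwise unions and intersections of members of τ.
All pairwise intersections and unions checked — each lies in τ. Therefore τ satisfies (T1), (T2), (T3): it IS a topology on X.


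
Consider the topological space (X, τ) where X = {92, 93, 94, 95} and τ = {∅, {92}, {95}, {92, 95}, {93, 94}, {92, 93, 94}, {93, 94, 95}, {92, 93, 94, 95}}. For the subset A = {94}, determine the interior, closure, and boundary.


int(A) = ∅, cl(A) = {93, 94}, ∂A = {93, 94}.

Closed sets in (X, τ) are complements of opens:
  closed(X, τ) = {∅, {92}, {95}, {92, 95}, {93, 94}, {92, 93, 94}, {93, 94, 95}, {92, 93, 94, 95}}.
int(A) = ⋃ {U ∈ τ : U ⊆ A}. Opens contained in A: ∅.
Taking the union of these: int(A) = ∅.
cl(A) = ⋂ {C closed : A ⊆ C}. Closed sets containing A: {93, 94}, {92, 93, 94}, {93, 94, 95}, {92, 93, 94, 95}.
Intersecting these: cl(A) = {93, 94}.
∂A = cl(A) ∖ int(A) = {93, 94} ∖ ∅ = {93, 94}.


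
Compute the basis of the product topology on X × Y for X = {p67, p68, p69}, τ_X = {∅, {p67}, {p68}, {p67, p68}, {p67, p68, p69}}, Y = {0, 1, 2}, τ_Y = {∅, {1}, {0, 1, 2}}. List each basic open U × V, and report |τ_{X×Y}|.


Basis B = {∅ × ∅, {p67} × {1}, {p68} × {1}, {p67, p68} × {1}, {p67} × {0, 1, 2}, {p67, p68, p69} × {1}, {p68} × {0, 1, 2}, {p67, p68} × {0, 1, 2}, {p67, p68, p69} × {0, 1, 2}}; |τ_{X×Y}| = 14.

Enumerate products U × V with U ∈ τ_X, V ∈ τ_Y (deduplicated):
  ∅ × ∅ = {} (∅)
  {p67} × {1} = {(p67,1)}
  {p68} × {1} = {(p68,1)}
  {p67, p68} × {1} = {(p67,1), (p68,1)}
  {p67} × {0, 1, 2} = {(p67,0), (p67,1), (p67,2)}
  {p67, p68, p69} × {1} = {(p67,1), (p68,1), (p69,1)}
  {p68} × {0, 1, 2} = {(p68,0), (p68,1), (p68,2)}
  {p67, p68} × {0, 1, 2} = {(p67,0), (p67,1), (p67,2), (p68,0), (p68,1), (p68,2)}
  {p67, p68, p69} × {0, 1, 2} = {(p67,0), (p67,1), (p67,2), (p68,0), (p68,1), (p68,2), (p69,0), (p69,1), (p69,2)}
These 9 distinct sets form the basis B.
Close under arbitrary unions to get τ_{X×Y}; counting gives |τ_{X×Y}| = 14.


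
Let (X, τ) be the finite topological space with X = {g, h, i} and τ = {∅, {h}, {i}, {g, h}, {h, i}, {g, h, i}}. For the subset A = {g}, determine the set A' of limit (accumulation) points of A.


A' = ∅

For each x ∈ X, list the open sets U ∈ τ with x ∈ U, then check whether U ∩ (A ∖ {x}) ≠ ∅ for every such U.
  x = g: open {g, h} ∋ x has {g, h} ∩ (A ∖ {g}) = ∅, so x is NOT a limit point.
  x = h: open {h} ∋ x has {h} ∩ (A ∖ {h}) = ∅, so x is NOT a limit point.
  x = i: open {i} ∋ x has {i} ∩ (A ∖ {i}) = ∅, so x is NOT a limit point.
Collecting: A' = ∅.


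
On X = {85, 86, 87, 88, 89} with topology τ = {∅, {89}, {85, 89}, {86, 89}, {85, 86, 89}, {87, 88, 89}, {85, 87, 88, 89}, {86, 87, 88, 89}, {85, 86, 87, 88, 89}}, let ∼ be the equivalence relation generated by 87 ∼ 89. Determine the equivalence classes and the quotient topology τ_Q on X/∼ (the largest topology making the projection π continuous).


X/∼ = {[85], [86], [87=89], [88]}; |τ_Q| = 5.

Equivalence classes: [85], [86], [87=89], [88].
Quotient map π: X → X/∼ sends 85 ↦ [85], 86 ↦ [86], 87 ↦ [87=89], 88 ↦ [88], 89 ↦ [87=89].
For each subset V ⊆ X/∼, compute π^{-1}(V) ⊆ X and check whether π^{-1}(V) ∈ τ. V is open in τ_Q iff π^{-1}(V) ∈ τ.
  V = {}: π^{-1}(V) = ∅ ∈ τ ✓.
  V = {[85]}: π^{-1}(V) = {85} ∉ τ ✗.
  V = {[86]}: π^{-1}(V) = {86} ∉ τ ✗.
  V = {[85], [86]}: π^{-1}(V) = {85, 86} ∉ τ ✗.
  V = {[87=89]}: π^{-1}(V) = {87, 89} ∉ τ ✗.
  V = {[85], [87=89]}: π^{-1}(V) = {85, 87, 89} ∉ τ ✗.
  V = {[86], [87=89]}: π^{-1}(V) = {86, 87, 89} ∉ τ ✗.
  V = {[85], [86], [87=89]}: π^{-1}(V) = {85, 86, 87, 89} ∉ τ ✗.
  V = {[88]}: π^{-1}(V) = {88} ∉ τ ✗.
  V = {[85], [88]}: π^{-1}(V) = {85, 88} ∉ τ ✗.
  V = {[86], [88]}: π^{-1}(V) = {86, 88} ∉ τ ✗.
  V = {[85], [86], [88]}: π^{-1}(V) = {85, 86, 88} ∉ τ ✗.
  V = {[87=89], [88]}: π^{-1}(V) = {87, 88, 89} ∈ τ ✓.
  V = {[85], [87=89], [88]}: π^{-1}(V) = {85, 87, 88, 89} ∈ τ ✓.
  V = {[86], [87=89], [88]}: π^{-1}(V) = {86, 87, 88, 89} ∈ τ ✓.
  V = {[85], [86], [87=89], [88]}: π^{-1}(V) = {85, 86, 87, 88, 89} ∈ τ ✓.
Open sets in the quotient: τ_Q = {{}, {[87=89], [88]}, {[85], [87=89], [88]}, {[86], [87=89], [88]}, {[85], [86], [87=89], [88]}} (5 elements).


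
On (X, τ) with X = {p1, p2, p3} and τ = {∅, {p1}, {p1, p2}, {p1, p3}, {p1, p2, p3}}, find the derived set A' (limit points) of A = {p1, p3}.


A' = {p2, p3}

For each x ∈ X, list the open sets U ∈ τ with x ∈ U, then check whether U ∩ (A ∖ {x}) ≠ ∅ for every such U.
  x = p1: open {p1} ∋ x has {p1} ∩ (A ∖ {p1}) = ∅, so x is NOT a limit point.
  x = p2: opens ∋ x are {p1, p2}, {p1, p2, p3}; each meets A ∖ {p2}, so x IS a limit point.
  x = p3: opens ∋ x are {p1, p3}, {p1, p2, p3}; each meets A ∖ {p3}, so x IS a limit point.
Collecting: A' = {p2, p3}.


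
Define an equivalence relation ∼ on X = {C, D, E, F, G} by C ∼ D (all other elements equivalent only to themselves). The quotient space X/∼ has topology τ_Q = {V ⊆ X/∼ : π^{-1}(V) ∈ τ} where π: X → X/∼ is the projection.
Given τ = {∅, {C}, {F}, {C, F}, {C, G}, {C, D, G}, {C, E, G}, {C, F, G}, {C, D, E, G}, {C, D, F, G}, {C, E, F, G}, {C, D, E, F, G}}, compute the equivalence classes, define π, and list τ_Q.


X/∼ = {[C=D], [E], [F], [G]}; |τ_Q| = 6.

Equivalence classes: [C=D], [E], [F], [G].
Quotient map π: X → X/∼ sends C ↦ [C=D], D ↦ [C=D], E ↦ [E], F ↦ [F], G ↦ [G].
For each subset V ⊆ X/∼, compute π^{-1}(V) ⊆ X and check whether π^{-1}(V) ∈ τ. V is open in τ_Q iff π^{-1}(V) ∈ τ.
  V = {}: π^{-1}(V) = ∅ ∈ τ ✓.
  V = {[C=D]}: π^{-1}(V) = {C, D} ∉ τ ✗.
  V = {[E]}: π^{-1}(V) = {E} ∉ τ ✗.
  V = {[C=D], [E]}: π^{-1}(V) = {C, D, E} ∉ τ ✗.
  V = {[F]}: π^{-1}(V) = {F} ∈ τ ✓.
  V = {[C=D], [F]}: π^{-1}(V) = {C, D, F} ∉ τ ✗.
  V = {[E], [F]}: π^{-1}(V) = {E, F} ∉ τ ✗.
  V = {[C=D], [E], [F]}: π^{-1}(V) = {C, D, E, F} ∉ τ ✗.
  V = {[G]}: π^{-1}(V) = {G} ∉ τ ✗.
  V = {[C=D], [G]}: π^{-1}(V) = {C, D, G} ∈ τ ✓.
  V = {[E], [G]}: π^{-1}(V) = {E, G} ∉ τ ✗.
  V = {[C=D], [E], [G]}: π^{-1}(V) = {C, D, E, G} ∈ τ ✓.
  V = {[F], [G]}: π^{-1}(V) = {F, G} ∉ τ ✗.
  V = {[C=D], [F], [G]}: π^{-1}(V) = {C, D, F, G} ∈ τ ✓.
  V = {[E], [F], [G]}: π^{-1}(V) = {E, F, G} ∉ τ ✗.
  V = {[C=D], [E], [F], [G]}: π^{-1}(V) = {C, D, E, F, G} ∈ τ ✓.
Open sets in the quotient: τ_Q = {{}, {[F]}, {[C=D], [G]}, {[C=D], [E], [G]}, {[C=D], [F], [G]}, {[C=D], [E], [F], [G]}} (6 elements).


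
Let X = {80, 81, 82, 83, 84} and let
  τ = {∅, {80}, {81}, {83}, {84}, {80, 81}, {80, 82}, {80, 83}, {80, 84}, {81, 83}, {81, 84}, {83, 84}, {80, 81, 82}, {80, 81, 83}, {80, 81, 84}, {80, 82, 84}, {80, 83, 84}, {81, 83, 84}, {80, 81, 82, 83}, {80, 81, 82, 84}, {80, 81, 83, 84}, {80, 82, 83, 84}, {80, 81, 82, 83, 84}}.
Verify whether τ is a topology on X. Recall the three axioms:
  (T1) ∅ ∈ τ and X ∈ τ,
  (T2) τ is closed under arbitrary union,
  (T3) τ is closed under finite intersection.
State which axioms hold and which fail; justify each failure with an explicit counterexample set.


τ is NOT a topology on X.

Axiom (T1): ∅ ∈ τ? Yes; X ∈ τ? Yes.
Axiom (T2/T3): check pairwise unions and intersections of members of τ.
Counterexample for (T2): {83} ∪ {80, 82} = {80, 82, 83} ∉ τ. Therefore τ is NOT a topology.
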